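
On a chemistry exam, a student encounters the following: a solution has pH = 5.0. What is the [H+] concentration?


[H+] = 10^(-pH) = 10^(-5.0)
= 1.0×10^-5 M

1.0×10^-5 M


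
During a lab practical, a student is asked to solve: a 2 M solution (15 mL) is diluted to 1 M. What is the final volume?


C1V1 = C2V2
2 × 15 = 1 × V2
V2 = 30/1 = 30.0 mL

30.0 mL


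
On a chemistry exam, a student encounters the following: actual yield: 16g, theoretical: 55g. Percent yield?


% yield = actual/theoretical × 100
= 16/55 × 100
= 29.09%

29.09%


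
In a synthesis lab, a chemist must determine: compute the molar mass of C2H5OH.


M(C2H5OH) = 2×12.01 + 6×1.008 + 1×16.0
= 24.02 + 6.05 + 16.0
= 46.07 g/mol

46.07 g/mol


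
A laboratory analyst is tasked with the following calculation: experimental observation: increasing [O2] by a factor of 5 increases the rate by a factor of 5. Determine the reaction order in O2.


rate ∝ [O2]^n
5^n = 5 → n = 1
Order in O2: 1

1


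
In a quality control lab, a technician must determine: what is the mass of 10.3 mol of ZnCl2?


M(ZnCl2) = 136.28 g/mol
mass = n × M = 10.3 × 136.28 = 1403.68 g

1403.68 g


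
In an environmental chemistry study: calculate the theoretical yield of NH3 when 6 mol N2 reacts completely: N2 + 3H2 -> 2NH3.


Mole ratio NH3:N2 = 2:1
n(NH3) = 6 × 2/1 = 12.000 mol
mass = 12.000 × 17.03 = 204.36 g

204.36 g


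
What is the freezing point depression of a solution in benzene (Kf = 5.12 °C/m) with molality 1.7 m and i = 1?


ΔTf = Kf × m × i
= 5.12 × 1.7 × 1
= 8.704 °C

8.704 °C


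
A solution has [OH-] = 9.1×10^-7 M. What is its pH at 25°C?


pOH = -log10([OH-]) = -log10(9.1×10^-7)
= 7 - log10(9.1) = 6.04
pH = 14 - pOH = 14 - 6.04 = 7.96

7.96


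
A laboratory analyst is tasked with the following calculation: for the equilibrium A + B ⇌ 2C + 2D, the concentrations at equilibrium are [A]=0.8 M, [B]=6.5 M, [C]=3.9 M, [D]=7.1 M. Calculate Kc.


Kc = [C]^2[D]^2/([A][B])
= (3.9^2 × 7.1^2)/(0.8^1 × 6.5^1)
= 766.7361/5.2
= 147.4

147.4


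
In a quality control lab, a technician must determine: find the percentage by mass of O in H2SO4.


M(H2SO4) = 2×1.008 + 1×32.07 + 4×16.0 = 98.086 g/mol
Mass of O = 4 × 16.0 = 64.00 g/mol
% O = 64.00/98.086 × 100 = 65.25%

65.25%


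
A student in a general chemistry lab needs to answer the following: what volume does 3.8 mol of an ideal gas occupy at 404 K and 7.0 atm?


PV = nRT  (R = 0.08206 L·atm/(mol·K))
V = nRT/P = 3.8×0.08206×404/7.0
= 17.997 L

17.997 L


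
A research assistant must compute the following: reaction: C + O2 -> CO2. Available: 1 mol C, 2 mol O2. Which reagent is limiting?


Mole ratio available / coefficient:
  C: 1/1 = 1.000
  O2: 2/1 = 2.000
Smaller ratio is limiting.

C


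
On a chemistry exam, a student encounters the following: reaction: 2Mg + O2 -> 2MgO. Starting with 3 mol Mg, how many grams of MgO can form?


Mole ratio MgO:Mg = 2:2
n(MgO) = 3 × 2/2 = 3.000 mol
mass = 3.000 × 40.31 = 120.93 g

120.93 g


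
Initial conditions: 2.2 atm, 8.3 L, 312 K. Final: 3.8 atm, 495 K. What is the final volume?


P1V1/T1 = P2V2/T2
V2 = P1V1T2/(T1P2)
= 2.2×8.3×495/(312×3.8)
= 7.624 L

7.624 L


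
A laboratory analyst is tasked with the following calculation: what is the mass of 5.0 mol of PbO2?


M(PbO2) = 239.2 g/mol
mass = n × M = 5.0 × 239.2 = 1196.00 g

1196.00 g


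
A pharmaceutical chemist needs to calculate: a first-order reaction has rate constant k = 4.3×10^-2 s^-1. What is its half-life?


t½ = ln2/k = 0.693147/(4.3×10^-2 s^-1)
= 16.12 s

16.12 s


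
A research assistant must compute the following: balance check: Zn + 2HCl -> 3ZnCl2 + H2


Equation: Zn + 2HCl -> 3ZnCl2 + H2
Check atoms: Cl: 2≠6, H: 2=2, Zn: 1≠3
Not balanced

No, not balanced


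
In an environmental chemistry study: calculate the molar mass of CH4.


M(CH4) = 1×12.01 + 4×1.008
= 12.01 + 4.03
= 16.04 g/mol

16.04 g/mol


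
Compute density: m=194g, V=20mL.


ρ = mass/volume
= 194/20
= 9.7 g/mL

9.7 g/mL


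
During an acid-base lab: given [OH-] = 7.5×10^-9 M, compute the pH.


pOH = -log10([OH-]) = -log10(7.5×10^-9)
= 9 - log10(7.5) = 8.12
pH = 14 - pOH = 14 - 8.12 = 5.88

5.88


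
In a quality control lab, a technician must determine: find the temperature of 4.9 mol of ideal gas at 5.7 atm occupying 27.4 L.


PV = nRT  (R = 0.08206 L·atm/(mol·K))
T = PV/(nR) = 5.7×27.4/(4.9×0.08206)
= 156.18/0.402094
= 388.42 K

388.42 K


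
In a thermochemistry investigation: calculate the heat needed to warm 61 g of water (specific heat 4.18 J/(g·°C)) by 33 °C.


q = mcΔT = 61 × 4.18 × 33
= 8414.34 J

8414.34 J


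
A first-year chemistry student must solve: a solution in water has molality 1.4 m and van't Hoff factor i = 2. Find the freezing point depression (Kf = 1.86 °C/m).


ΔTf = Kf × m × i
= 1.86 × 1.4 × 2
= 5.208 °C

5.208 °C


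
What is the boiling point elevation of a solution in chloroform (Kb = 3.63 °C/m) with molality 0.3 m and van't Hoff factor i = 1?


ΔTb = Kb × m × i
= 3.63 × 0.3 × 1
= 1.089 °C

1.089 °C


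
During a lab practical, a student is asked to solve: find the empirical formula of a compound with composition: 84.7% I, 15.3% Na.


Assume 100 g sample. Moles of each element:
  I: 84.7/126.9 = 0.667 mol
  Na: 15.3/22.99 = 0.666 mol
Divide by smallest (0.666):
  I: 0.667/0.666 = 1.0
  Na: 0.666/0.666 = 1.0
Empirical formula: NaI

NaI


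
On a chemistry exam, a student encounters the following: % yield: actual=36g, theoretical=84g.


% yield = actual/theoretical × 100
= 36/84 × 100
= 42.86%

42.86%


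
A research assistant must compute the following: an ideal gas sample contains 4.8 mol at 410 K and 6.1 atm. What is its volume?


PV = nRT  (R = 0.08206 L·atm/(mol·K))
V = nRT/P = 4.8×0.08206×410/6.1
= 26.474 L

26.474 L


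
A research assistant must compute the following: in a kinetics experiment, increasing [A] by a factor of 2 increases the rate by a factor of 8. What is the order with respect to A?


rate ∝ [A]^n
2^n = 8 → n = 3
Order in A: 3

3


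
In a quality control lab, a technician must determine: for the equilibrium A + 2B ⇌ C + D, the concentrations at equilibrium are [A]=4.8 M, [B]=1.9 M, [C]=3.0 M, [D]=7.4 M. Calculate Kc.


Kc = [C][D]/([A][B]^2)
= (3.0^1 × 7.4^1)/(4.8^1 × 1.9^2)
= 22.2/17.328
= 1.281

1.281


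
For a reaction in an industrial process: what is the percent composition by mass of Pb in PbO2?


M(PbO2) = 1×207.2 + 2×16.0 = 239.20 g/mol
Mass of Pb = 1 × 207.2 = 207.20 g/mol
% Pb = 207.20/239.20 × 100 = 86.62%

86.62%


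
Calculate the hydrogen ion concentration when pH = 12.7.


[H+] = 10^(-pH) = 10^(-12.7)
= 2.0×10^-13 M

2.0×10^-13 M


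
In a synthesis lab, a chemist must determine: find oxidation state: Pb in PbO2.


x + 2(-2) = 0, so x = +4
Oxidation number: +4

+4


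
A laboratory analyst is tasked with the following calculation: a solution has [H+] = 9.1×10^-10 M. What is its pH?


pH = -log10([H+]) = -log10(9.1×10^-10)
= 10 - log10(9.1)
= 10 - 0.96
= 9.04

9.04


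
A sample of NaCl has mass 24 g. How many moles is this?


M(NaCl) = 58.44 g/mol
n = mass/M = 24/58.44 = 0.4107 mol

0.4107 mol


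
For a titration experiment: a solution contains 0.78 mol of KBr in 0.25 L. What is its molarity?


M = n/V = 0.78/0.25 = 3.120 mol/L

3.120 M


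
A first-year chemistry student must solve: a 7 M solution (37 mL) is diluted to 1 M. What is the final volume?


C1V1 = C2V2
7 × 37 = 1 × V2
V2 = 259/1 = 259.0 mL

259.0 mL


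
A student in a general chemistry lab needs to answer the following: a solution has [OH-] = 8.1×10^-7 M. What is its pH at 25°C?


pOH = -log10([OH-]) = -log10(8.1×10^-7)
= 7 - log10(8.1) = 6.09
pH = 14 - pOH = 14 - 6.09 = 7.91

7.91


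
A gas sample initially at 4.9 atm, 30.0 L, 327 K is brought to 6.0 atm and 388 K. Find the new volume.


P1V1/T1 = P2V2/T2
V2 = P1V1T2/(T1P2)
= 4.9×30.0×388/(327×6.0)
= 29.07 L

29.07 L


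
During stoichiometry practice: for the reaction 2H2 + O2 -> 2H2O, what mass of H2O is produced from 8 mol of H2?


Mole ratio H2O:H2 = 2:2
n(H2O) = 8 × 2/2 = 8.000 mol
mass = 8.000 × 18.02 = 144.16 g

144.16 g


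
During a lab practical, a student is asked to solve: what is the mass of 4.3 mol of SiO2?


M(SiO2) = 60.09 g/mol
mass = n × M = 4.3 × 60.09 = 258.39 g

258.39 g


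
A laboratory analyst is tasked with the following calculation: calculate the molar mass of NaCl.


M(NaCl) = 1×22.99 + 1×35.45
= 22.99 + 35.45
= 58.44 g/mol

58.44 g/mol


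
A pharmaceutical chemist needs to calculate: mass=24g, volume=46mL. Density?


ρ = mass/volume
= 24/46
= 0.522 g/mL

0.522 g/mL


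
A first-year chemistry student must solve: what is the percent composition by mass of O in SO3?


M(SO3) = 1×32.07 + 3×16.0 = 80.07 g/mol
Mass of O = 3 × 16.0 = 48.00 g/mol
% O = 48.00/80.07 × 100 = 59.95%

59.95%


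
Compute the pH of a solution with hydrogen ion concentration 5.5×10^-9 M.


pH = -log10([H+]) = -log10(5.5×10^-9)
= 9 - log10(5.5)
= 9 - 0.74
= 8.26

8.26


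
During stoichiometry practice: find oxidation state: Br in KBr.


halide: -1
Oxidation number: -1

-1


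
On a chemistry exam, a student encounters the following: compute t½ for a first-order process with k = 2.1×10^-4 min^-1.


t½ = ln2/k = 0.693147/(2.1×10^-4 min^-1)
= 3301 min

3301 min


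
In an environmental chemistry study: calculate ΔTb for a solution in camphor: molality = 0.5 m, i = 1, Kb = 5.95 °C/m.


ΔTb = Kb × m × i
= 5.95 × 0.5 × 1
= 2.975 °C

2.975 °C


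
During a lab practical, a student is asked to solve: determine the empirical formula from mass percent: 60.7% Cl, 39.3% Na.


Assume 100 g sample. Moles of each element:
  Cl: 60.7/35.45 = 1.712 mol
  Na: 39.3/22.99 = 1.709 mol
Divide by smallest (1.709):
  Cl: 1.712/1.709 = 1.0
  Na: 1.709/1.709 = 1.0
Empirical formula: NaCl

NaCl


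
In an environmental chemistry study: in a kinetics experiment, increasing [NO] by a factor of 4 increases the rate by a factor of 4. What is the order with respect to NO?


rate ∝ [NO]^n
4^n = 4 → n = 1
Order in NO: 1

1


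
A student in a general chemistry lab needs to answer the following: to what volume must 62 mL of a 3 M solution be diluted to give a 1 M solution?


C1V1 = C2V2
3 × 62 = 1 × V2
V2 = 186/1 = 186.0 mL

186.0 mL


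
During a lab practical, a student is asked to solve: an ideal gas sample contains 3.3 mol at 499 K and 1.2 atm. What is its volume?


PV = nRT  (R = 0.08206 L·atm/(mol·K))
V = nRT/P = 3.3×0.08206×499/1.2
= 112.607 L

112.607 L


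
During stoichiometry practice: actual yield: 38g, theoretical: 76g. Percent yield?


% yield = actual/theoretical × 100
= 38/76 × 100
= 50.0%

50.0%


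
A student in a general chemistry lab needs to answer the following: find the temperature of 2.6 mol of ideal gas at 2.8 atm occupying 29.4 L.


PV = nRT  (R = 0.08206 L·atm/(mol·K))
T = PV/(nR) = 2.8×29.4/(2.6×0.08206)
= 82.32/0.213356
= 385.83 K

385.83 K


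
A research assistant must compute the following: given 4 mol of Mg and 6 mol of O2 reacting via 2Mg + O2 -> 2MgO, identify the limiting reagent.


Mole ratio available / coefficient:
  Mg: 4/2 = 2.000
  O2: 6/1 = 6.000
Smaller ratio is limiting.

Mg


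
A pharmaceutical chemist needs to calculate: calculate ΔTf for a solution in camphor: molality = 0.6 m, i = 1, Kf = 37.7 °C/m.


ΔTf = Kf × m × i
= 37.7 × 0.6 × 1
= 22.62 °C

22.62 °C


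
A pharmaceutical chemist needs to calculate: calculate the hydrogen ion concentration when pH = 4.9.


[H+] = 10^(-pH) = 10^(-4.9)
= 1.26×10^-5 M

1.26×10^-5 M


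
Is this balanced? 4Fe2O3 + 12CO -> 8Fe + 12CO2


Equation: 4Fe2O3 + 12CO -> 8Fe + 12CO2
Check atoms: C: 12=12, Fe: 8=8, O: 24=24
Balanced

Yes, balanced


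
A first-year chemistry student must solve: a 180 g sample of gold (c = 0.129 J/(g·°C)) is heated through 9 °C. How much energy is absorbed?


q = mcΔT = 180 × 0.129 × 9
= 208.98 J

208.98 J


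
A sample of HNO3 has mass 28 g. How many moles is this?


M(HNO3) = 63.02 g/mol
n = mass/M = 28/63.02 = 0.4443 mol

0.4443 mol


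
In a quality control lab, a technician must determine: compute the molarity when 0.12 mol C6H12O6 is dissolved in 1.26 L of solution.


M = n/V = 0.12/1.26 = 0.095 mol/L

0.095 M


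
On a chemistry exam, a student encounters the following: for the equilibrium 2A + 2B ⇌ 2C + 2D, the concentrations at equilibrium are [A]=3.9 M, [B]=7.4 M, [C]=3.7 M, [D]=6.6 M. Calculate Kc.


Kc = [C]^2[D]^2/([A]^2[B]^2)
= (3.7^2 × 6.6^2)/(3.9^2 × 7.4^2)
= 596.3364/832.8996
= 0.7160

0.7160


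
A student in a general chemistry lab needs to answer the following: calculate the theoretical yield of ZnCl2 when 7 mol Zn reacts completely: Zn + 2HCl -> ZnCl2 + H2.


Mole ratio ZnCl2:Zn = 1:1
n(ZnCl2) = 7 × 1/1 = 7.000 mol
mass = 7.000 × 136.28 = 953.96 g

953.96 g


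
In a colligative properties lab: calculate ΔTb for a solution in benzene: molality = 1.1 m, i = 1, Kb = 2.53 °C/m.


ΔTb = Kb × m × i
= 2.53 × 1.1 × 1
= 2.783 °C

2.783 °C


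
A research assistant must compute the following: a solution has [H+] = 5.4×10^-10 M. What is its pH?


pH = -log10([H+]) = -log10(5.4×10^-10)
= 10 - log10(5.4)
= 10 - 0.73
= 9.27

9.27


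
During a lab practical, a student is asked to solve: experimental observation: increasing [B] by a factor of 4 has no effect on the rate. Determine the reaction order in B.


rate ∝ [B]^n
rate ∝ [B]^0
Order in B: 0

0


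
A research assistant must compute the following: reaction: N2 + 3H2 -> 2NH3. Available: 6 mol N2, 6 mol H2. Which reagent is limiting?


Mole ratio available / coefficient:
  N2: 6/1 = 6.000
  H2: 6/3 = 2.000
Smaller ratio is limiting.

H2


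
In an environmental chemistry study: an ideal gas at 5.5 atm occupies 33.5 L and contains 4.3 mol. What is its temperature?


PV = nRT  (R = 0.08206 L·atm/(mol·K))
T = PV/(nR) = 5.5×33.5/(4.3×0.08206)
= 184.25/0.352858
= 522.16 K

522.16 K


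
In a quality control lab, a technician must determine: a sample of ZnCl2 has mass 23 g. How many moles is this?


M(ZnCl2) = 136.28 g/mol
n = mass/M = 23/136.28 = 0.1688 mol

0.1688 mol


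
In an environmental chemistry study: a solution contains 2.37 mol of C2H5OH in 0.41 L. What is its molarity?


M = n/V = 2.37/0.41 = 5.780 mol/L

5.780 M


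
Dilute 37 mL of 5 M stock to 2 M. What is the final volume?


C1V1 = C2V2
5 × 37 = 2 × V2
V2 = 185/2 = 92.5 mL

92.5 mL


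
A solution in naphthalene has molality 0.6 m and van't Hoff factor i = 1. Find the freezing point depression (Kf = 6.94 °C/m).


ΔTf = Kf × m × i
= 6.94 × 0.6 × 1
= 4.164 °C

4.164 °C


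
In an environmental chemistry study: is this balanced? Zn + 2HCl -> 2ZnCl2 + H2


Equation: Zn + 2HCl -> 2ZnCl2 + H2
Check atoms: Cl: 2≠4, H: 2=2, Zn: 1≠2
Not balanced

No, not balanced


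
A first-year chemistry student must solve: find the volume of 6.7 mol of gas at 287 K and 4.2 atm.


PV = nRT  (R = 0.08206 L·atm/(mol·K))
V = nRT/P = 6.7×0.08206×287/4.2
= 37.57 L

37.57 L


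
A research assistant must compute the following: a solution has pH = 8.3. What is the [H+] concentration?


[H+] = 10^(-pH) = 10^(-8.3)
= 5.01×10^-9 M

5.01×10^-9 M


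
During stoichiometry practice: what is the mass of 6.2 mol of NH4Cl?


M(NH4Cl) = 53.49 g/mol
mass = n × M = 6.2 × 53.49 = 331.64 g

331.64 g


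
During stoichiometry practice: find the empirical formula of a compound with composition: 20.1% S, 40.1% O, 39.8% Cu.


Assume 100 g sample. Moles of each element:
  S: 20.1/32.07 = 0.627 mol
  O: 40.1/16.0 = 2.506 mol
  Cu: 39.8/63.55 = 0.626 mol
Divide by smallest (0.626):
  S: 0.627/0.626 = 1.0
  O: 2.506/0.626 = 4.0
  Cu: 0.626/0.626 = 1.0
Empirical formula: CuSO4

CuSO4


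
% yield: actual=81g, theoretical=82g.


% yield = actual/theoretical × 100
= 81/82 × 100
= 98.78%

98.78%


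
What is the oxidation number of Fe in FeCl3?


x + 3(-1) = 0, so x = +3
Oxidation number: +3

+3


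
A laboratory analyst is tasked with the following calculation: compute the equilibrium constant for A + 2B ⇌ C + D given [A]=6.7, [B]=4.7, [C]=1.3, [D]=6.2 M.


Kc = [C][D]/([A][B]^2)
= (1.3^1 × 6.2^1)/(6.7^1 × 4.7^2)
= 8.06/148.003
= 0.05446

0.05446


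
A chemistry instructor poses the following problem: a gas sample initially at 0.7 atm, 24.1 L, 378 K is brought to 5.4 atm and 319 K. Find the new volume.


P1V1/T1 = P2V2/T2
V2 = P1V1T2/(T1P2)
= 0.7×24.1×319/(378×5.4)
= 2.636 L

2.636 L


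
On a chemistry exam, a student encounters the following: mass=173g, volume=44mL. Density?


ρ = mass/volume
= 173/44
= 3.932 g/mL

3.932 g/mL


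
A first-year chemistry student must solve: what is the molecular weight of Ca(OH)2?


M(Ca(OH)2) = 1×40.08 + 2×16.0 + 2×1.008
= 40.08 + 32.0 + 2.02
= 74.1 g/mol

74.1 g/mol


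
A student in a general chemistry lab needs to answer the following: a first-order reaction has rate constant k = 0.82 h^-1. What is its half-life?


t½ = ln2/k = 0.693147/(0.82 h^-1)
= 0.8453 h

0.8453 h


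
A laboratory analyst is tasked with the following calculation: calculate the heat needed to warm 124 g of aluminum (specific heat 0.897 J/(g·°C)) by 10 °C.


q = mcΔT = 124 × 0.897 × 10
= 1112.28 J

1112.28 J


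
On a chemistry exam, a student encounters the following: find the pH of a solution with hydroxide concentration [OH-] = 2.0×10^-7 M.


pOH = -log10([OH-]) = -log10(2.0×10^-7)
= 7 - log10(2.0) = 6.7
pH = 14 - pOH = 14 - 6.7 = 7.3

7.3


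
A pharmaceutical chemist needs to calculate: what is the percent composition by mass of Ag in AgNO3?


M(AgNO3) = 1×107.87 + 1×14.01 + 3×16.0 = 169.88 g/mol
Mass of Ag = 1 × 107.87 = 107.87 g/mol
% Ag = 107.87/169.88 × 100 = 63.50%

63.50%


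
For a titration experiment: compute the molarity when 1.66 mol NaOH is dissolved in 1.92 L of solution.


M = n/V = 1.66/1.92 = 0.865 mol/L

0.865 M


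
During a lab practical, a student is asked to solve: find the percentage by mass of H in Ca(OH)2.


M(Ca(OH)2) = 1×40.08 + 2×16.0 + 2×1.008 = 74.096 g/mol
Mass of H = 2 × 1.008 = 2.016 g/mol
% H = 2.016/74.096 × 100 = 2.72%

2.72%


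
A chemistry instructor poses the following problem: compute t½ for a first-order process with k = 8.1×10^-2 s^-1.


t½ = ln2/k = 0.693147/(8.1×10^-2 s^-1)
= 8.557 s

8.557 s


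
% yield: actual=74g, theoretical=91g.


% yield = actual/theoretical × 100
= 74/91 × 100
= 81.32%

81.32%


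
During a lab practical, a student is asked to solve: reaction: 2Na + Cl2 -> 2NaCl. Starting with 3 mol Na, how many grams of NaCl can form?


Mole ratio NaCl:Na = 2:2
n(NaCl) = 3 × 2/2 = 3.000 mol
mass = 3.000 × 58.44 = 175.32 g

175.32 g


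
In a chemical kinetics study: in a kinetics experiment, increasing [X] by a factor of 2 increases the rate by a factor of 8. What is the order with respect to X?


rate ∝ [X]^n
2^n = 8 → n = 3
Order in X: 3

3


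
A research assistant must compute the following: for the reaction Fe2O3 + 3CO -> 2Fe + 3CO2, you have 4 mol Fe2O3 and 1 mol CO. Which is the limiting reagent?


Mole ratio available / coefficient:
  Fe2O3: 4/1 = 4.000
  CO: 1/3 = 0.333
Smaller ratio is limiting.

CO


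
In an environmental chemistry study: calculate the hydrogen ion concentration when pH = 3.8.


[H+] = 10^(-pH) = 10^(-3.8)
= 1.58×10^-4 M

1.58×10^-4 M


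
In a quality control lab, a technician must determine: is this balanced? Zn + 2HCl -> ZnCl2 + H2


Equation: Zn + 2HCl -> ZnCl2 + H2
Check atoms: Cl: 2=2, H: 2=2, Zn: 1=1
Balanced

Yes, balanced


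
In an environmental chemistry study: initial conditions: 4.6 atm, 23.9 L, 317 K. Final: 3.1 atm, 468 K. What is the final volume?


P1V1/T1 = P2V2/T2
V2 = P1V1T2/(T1P2)
= 4.6×23.9×468/(317×3.1)
= 52.358 L

52.358 L


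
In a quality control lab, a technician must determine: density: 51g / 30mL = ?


ρ = mass/volume
= 51/30
= 1.7 g/mL

1.7 g/mL


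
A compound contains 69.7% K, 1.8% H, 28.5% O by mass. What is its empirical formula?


Assume 100 g sample. Moles of each element:
  K: 69.7/39.1 = 1.783 mol
  H: 1.8/1.008 = 1.786 mol
  O: 28.5/16.0 = 1.781 mol
Divide by smallest (1.781):
  K: 1.783/1.781 = 1.0
  H: 1.786/1.781 = 1.0
  O: 1.781/1.781 = 1.0
Empirical formula: KOH

KOH


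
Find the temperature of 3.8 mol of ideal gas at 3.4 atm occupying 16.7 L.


PV = nRT  (R = 0.08206 L·atm/(mol·K))
T = PV/(nR) = 3.4×16.7/(3.8×0.08206)
= 56.78/0.311828
= 182.09 K

182.09 K


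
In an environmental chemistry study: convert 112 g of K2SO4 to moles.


M(K2SO4) = 174.27 g/mol
n = mass/M = 112/174.27 = 0.6427 mol

0.6427 mol


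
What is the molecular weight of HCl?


M(HCl) = 1×1.008 + 1×35.45
= 1.01 + 35.45
= 36.46 g/mol

36.46 g/mol


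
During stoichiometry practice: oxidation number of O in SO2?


O is usually -2
Oxidation number: -2

-2


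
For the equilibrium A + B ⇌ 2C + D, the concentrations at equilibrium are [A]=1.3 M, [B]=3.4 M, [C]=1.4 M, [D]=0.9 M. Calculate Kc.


Kc = [C]^2[D]/([A][B])
= (1.4^2 × 0.9^1)/(1.3^1 × 3.4^1)
= 1.764/4.42
= 0.3991

0.3991


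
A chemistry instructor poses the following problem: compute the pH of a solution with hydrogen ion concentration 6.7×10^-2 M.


pH = -log10([H+]) = -log10(6.7×10^-2)
= 2 - log10(6.7)
= 2 - 0.83
= 1.17

1.17


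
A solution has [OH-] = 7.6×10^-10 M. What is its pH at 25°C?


pOH = -log10([OH-]) = -log10(7.6×10^-10)
= 10 - log10(7.6) = 9.12
pH = 14 - pOH = 14 - 9.12 = 4.88

4.88


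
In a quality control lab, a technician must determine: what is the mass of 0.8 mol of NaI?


M(NaI) = 149.89 g/mol
mass = n × M = 0.8 × 149.89 = 119.91 g

119.91 g


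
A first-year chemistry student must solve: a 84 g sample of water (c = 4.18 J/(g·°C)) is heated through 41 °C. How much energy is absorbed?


q = mcΔT = 84 × 4.18 × 41
= 14395.92 J

14395.92 J


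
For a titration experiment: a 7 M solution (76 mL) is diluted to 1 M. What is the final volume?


C1V1 = C2V2
7 × 76 = 1 × V2
V2 = 532/1 = 532.0 mL

532.0 mL


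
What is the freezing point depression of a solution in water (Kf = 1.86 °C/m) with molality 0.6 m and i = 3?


ΔTf = Kf × m × i
= 1.86 × 0.6 × 3
= 3.348 °C

3.348 °C


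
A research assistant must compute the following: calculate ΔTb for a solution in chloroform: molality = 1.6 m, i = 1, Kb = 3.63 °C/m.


ΔTb = Kb × m × i
= 3.63 × 1.6 × 1
= 5.808 °C

5.808 °C


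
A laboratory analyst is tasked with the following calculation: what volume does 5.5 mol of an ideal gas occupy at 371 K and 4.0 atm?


PV = nRT  (R = 0.08206 L·atm/(mol·K))
V = nRT/P = 5.5×0.08206×371/4.0
= 41.861 L

41.861 L


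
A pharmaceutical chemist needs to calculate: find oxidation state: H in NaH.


H with a metal (hydride): -1
Oxidation number: -1

-1


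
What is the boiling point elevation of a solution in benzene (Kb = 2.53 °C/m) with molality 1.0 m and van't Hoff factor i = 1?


ΔTb = Kb × m × i
= 2.53 × 1.0 × 1
= 2.53 °C

2.53 °C


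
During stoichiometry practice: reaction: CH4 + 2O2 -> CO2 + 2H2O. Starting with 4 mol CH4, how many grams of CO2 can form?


Mole ratio CO2:CH4 = 1:1
n(CO2) = 4 × 1/1 = 4.000 mol
mass = 4.000 × 44.01 = 176.04 g

176.04 g


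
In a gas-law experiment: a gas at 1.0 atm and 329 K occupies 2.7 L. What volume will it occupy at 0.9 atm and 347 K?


P1V1/T1 = P2V2/T2
V2 = P1V1T2/(T1P2)
= 1.0×2.7×347/(329×0.9)
= 3.164 L

3.164 L


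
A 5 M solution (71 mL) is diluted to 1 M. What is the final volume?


C1V1 = C2V2
5 × 71 = 1 × V2
V2 = 355/1 = 355.0 mL

355.0 mL


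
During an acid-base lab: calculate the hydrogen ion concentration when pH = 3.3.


[H+] = 10^(-pH) = 10^(-3.3)
= 5.01×10^-4 M

5.01×10^-4 M


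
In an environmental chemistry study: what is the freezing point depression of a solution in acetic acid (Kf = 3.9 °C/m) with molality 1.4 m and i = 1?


ΔTf = Kf × m × i
= 3.9 × 1.4 × 1
= 5.46 °C

5.46 °C


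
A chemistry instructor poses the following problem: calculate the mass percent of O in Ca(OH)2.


M(Ca(OH)2) = 1×40.08 + 2×16.0 + 2×1.008 = 74.096 g/mol
Mass of O = 2 × 16.0 = 32.00 g/mol
% O = 32.00/74.096 × 100 = 43.19%

43.19%


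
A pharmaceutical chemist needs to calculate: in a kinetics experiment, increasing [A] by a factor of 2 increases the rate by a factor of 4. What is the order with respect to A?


rate ∝ [A]^n
2^n = 4 → n = 2
Order in A: 2

2


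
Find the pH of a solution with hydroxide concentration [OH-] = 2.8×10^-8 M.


pOH = -log10([OH-]) = -log10(2.8×10^-8)
= 8 - log10(2.8) = 7.55
pH = 14 - pOH = 14 - 7.55 = 6.45

6.45


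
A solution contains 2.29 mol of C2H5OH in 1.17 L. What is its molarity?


M = n/V = 2.29/1.17 = 1.957 mol/L

1.957 M


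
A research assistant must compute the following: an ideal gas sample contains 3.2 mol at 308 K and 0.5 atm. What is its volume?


PV = nRT  (R = 0.08206 L·atm/(mol·K))
V = nRT/P = 3.2×0.08206×308/0.5
= 161.757 L

161.757 L


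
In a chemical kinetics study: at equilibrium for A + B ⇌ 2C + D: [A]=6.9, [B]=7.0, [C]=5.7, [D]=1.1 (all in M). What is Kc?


Kc = [C]^2[D]/([A][B])
= (5.7^2 × 1.1^1)/(6.9^1 × 7.0^1)
= 35.739/48.3
= 0.7399

0.7399


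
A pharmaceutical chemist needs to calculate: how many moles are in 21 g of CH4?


M(CH4) = 16.04 g/mol
n = mass/M = 21/16.04 = 1.3092 mol

1.3092 mol


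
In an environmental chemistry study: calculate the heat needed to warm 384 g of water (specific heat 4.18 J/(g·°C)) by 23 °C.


q = mcΔT = 384 × 4.18 × 23
= 36917.76 J

36917.76 J


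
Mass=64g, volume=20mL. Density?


ρ = mass/volume
= 64/20
= 3.2 g/mL

3.2 g/mL


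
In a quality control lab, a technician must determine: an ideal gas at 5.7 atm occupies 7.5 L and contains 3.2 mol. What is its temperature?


PV = nRT  (R = 0.08206 L·atm/(mol·K))
T = PV/(nR) = 5.7×7.5/(3.2×0.08206)
= 42.75/0.262592
= 162.80 K

162.80 K


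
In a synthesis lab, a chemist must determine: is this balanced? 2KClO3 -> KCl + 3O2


Equation: 2KClO3 -> KCl + 3O2
Check atoms: Cl: 2≠1, K: 2≠1, O: 6=6
Not balanced

No, not balanced


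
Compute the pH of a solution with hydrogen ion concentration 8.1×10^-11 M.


pH = -log10([H+]) = -log10(8.1×10^-11)
= 11 - log10(8.1)
= 11 - 0.91
= 10.09

10.09


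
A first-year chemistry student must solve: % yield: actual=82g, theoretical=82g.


% yield = actual/theoretical × 100
= 82/82 × 100
= 100.0%

100.0%


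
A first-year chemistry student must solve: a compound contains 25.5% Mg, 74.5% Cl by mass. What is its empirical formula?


Assume 100 g sample. Moles of each element:
  Mg: 25.5/24.31 = 1.049 mol
  Cl: 74.5/35.45 = 2.102 mol
Divide by smallest (1.049):
  Mg: 1.049/1.049 = 1.0
  Cl: 2.102/1.049 = 2.0
Empirical formula: MgCl2

MgCl2


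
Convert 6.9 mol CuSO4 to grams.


M(CuSO4) = 159.62 g/mol
mass = n × M = 6.9 × 159.62 = 1101.38 g

1101.38 g


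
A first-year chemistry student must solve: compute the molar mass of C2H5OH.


M(C2H5OH) = 2×12.01 + 6×1.008 + 1×16.0
= 24.02 + 6.05 + 16.0
= 46.07 g/mol

46.07 g/mol


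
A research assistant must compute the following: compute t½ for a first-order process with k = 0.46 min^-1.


t½ = ln2/k = 0.693147/(0.46 min^-1)
= 1.507 min

1.507 min


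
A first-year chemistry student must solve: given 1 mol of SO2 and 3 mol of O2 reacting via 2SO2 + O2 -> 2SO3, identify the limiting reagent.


Mole ratio available / coefficient:
  SO2: 1/2 = 0.500
  O2: 3/1 = 3.000
Smaller ratio is limiting.

SO2


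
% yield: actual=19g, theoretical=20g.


% yield = actual/theoretical × 100
= 19/20 × 100
= 95.0%

95.0%


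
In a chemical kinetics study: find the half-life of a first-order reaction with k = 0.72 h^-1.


t½ = ln2/k = 0.693147/(0.72 h^-1)
= 0.9627 h

0.9627 h


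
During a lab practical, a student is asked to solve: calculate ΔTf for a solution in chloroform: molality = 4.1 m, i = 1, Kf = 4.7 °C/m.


ΔTf = Kf × m × i
= 4.7 × 4.1 × 1
= 19.27 °C

19.27 °C


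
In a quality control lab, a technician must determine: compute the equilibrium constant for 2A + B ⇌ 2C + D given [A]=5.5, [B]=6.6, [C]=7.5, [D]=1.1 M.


Kc = [C]^2[D]/([A]^2[B])
= (7.5^2 × 1.1^1)/(5.5^2 × 6.6^1)
= 61.875/199.65
= 0.3099

0.3099


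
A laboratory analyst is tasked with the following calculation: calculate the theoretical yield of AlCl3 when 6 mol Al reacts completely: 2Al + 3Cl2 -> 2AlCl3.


Mole ratio AlCl3:Al = 2:2
n(AlCl3) = 6 × 2/2 = 6.000 mol
mass = 6.000 × 133.33 = 799.98 g

799.98 g


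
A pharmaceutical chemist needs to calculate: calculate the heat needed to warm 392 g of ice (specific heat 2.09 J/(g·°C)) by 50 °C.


q = mcΔT = 392 × 2.09 × 50
= 40964.00 J

40964.00 J


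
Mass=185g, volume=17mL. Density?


ρ = mass/volume
= 185/17
= 10.882 g/mL

10.882 g/mL


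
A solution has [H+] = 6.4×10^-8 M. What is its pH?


pH = -log10([H+]) = -log10(6.4×10^-8)
= 8 - log10(6.4)
= 8 - 0.81
= 7.19

7.19


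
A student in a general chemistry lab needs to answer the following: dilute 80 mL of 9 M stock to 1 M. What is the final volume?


C1V1 = C2V2
9 × 80 = 1 × V2
V2 = 720/1 = 720.0 mL

720.0 mL


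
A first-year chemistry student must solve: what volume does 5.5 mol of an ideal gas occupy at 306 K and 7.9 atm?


PV = nRT  (R = 0.08206 L·atm/(mol·K))
V = nRT/P = 5.5×0.08206×306/7.9
= 17.482 L

17.482 L


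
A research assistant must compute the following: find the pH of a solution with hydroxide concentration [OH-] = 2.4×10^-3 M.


pOH = -log10([OH-]) = -log10(2.4×10^-3)
= 3 - log10(2.4) = 2.62
pH = 14 - pOH = 14 - 2.62 = 11.38

11.38


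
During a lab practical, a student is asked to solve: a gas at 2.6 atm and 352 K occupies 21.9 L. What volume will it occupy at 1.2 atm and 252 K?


P1V1/T1 = P2V2/T2
V2 = P1V1T2/(T1P2)
= 2.6×21.9×252/(352×1.2)
= 33.97 L

33.97 L


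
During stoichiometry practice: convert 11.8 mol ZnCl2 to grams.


M(ZnCl2) = 136.28 g/mol
mass = n × M = 11.8 × 136.28 = 1608.10 g

1608.10 g


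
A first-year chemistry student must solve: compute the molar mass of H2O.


M(H2O) = 2×1.008 + 1×16.0
= 2.02 + 16.0
= 18.02 g/mol

18.02 g/mol


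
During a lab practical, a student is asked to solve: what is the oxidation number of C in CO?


x + (-2) = 0, so x = +2
Oxidation number: +2

+2


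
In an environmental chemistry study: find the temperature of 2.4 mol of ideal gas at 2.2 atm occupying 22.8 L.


PV = nRT  (R = 0.08206 L·atm/(mol·K))
T = PV/(nR) = 2.2×22.8/(2.4×0.08206)
= 50.16/0.196944
= 254.69 K

254.69 K


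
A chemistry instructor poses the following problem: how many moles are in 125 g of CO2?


M(CO2) = 44.01 g/mol
n = mass/M = 125/44.01 = 2.8403 mol

2.8403 mol


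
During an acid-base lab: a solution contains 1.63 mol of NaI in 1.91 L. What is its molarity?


M = n/V = 1.63/1.91 = 0.853 mol/L

0.853 M


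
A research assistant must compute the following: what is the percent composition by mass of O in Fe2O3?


M(Fe2O3) = 2×55.85 + 3×16.0 = 159.70 g/mol
Mass of O = 3 × 16.0 = 48.00 g/mol
% O = 48.00/159.70 × 100 = 30.06%

30.06%


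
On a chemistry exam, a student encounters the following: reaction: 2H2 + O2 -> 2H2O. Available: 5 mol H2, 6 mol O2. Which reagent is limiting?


Mole ratio available / coefficient:
  H2: 5/2 = 2.500
  O2: 6/1 = 6.000
Smaller ratio is limiting.

H2


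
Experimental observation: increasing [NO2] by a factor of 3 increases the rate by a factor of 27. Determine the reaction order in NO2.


rate ∝ [NO2]^n
3^n = 27 → n = 3
Order in NO2: 3

3


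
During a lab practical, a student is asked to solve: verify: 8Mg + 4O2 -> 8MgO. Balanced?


Equation: 8Mg + 4O2 -> 8MgO
Check atoms: Mg: 8=8, O: 8=8
Balanced

Yes, balanced


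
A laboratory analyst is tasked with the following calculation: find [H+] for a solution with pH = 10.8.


[H+] = 10^(-pH) = 10^(-10.8)
= 1.58×10^-11 M

1.58×10^-11 M


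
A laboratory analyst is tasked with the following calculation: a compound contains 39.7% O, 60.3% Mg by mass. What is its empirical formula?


Assume 100 g sample. Moles of each element:
  O: 39.7/16.0 = 2.481 mol
  Mg: 60.3/24.31 = 2.48 mol
Divide by smallest (2.48):
  O: 2.481/2.48 = 1.0
  Mg: 2.48/2.48 = 1.0
Empirical formula: MgO

MgO


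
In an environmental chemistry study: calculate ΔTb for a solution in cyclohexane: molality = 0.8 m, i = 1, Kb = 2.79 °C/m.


ΔTb = Kb × m × i
= 2.79 × 0.8 × 1
= 2.232 °C

2.232 °C


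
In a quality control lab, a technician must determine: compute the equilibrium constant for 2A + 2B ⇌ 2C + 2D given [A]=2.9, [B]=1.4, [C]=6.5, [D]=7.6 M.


Kc = [C]^2[D]^2/([A]^2[B]^2)
= (6.5^2 × 7.6^2)/(2.9^2 × 1.4^2)
= 2440.36/16.4836
= 148.0

148.0


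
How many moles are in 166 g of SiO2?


M(SiO2) = 60.09 g/mol
n = mass/M = 166/60.09 = 2.7625 mol

2.7625 mol


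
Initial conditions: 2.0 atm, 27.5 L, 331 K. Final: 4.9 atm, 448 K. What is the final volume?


P1V1/T1 = P2V2/T2
V2 = P1V1T2/(T1P2)
= 2.0×27.5×448/(331×4.9)
= 15.192 L

15.192 L


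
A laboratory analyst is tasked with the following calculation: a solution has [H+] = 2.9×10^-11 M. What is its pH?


pH = -log10([H+]) = -log10(2.9×10^-11)
= 11 - log10(2.9)
= 11 - 0.46
= 10.54

10.54


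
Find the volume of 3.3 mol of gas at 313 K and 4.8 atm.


PV = nRT  (R = 0.08206 L·atm/(mol·K))
V = nRT/P = 3.3×0.08206×313/4.8
= 17.658 L

17.658 L


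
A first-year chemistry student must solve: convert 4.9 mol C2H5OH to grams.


M(C2H5OH) = 46.07 g/mol
mass = n × M = 4.9 × 46.07 = 225.74 g

225.74 g


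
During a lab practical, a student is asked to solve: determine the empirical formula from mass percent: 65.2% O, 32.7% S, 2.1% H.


Assume 100 g sample. Moles of each element:
  O: 65.2/16.0 = 4.075 mol
  S: 32.7/32.07 = 1.02 mol
  H: 2.1/1.008 = 2.083 mol
Divide by smallest (1.02):
  O: 4.075/1.02 = 4.0
  S: 1.02/1.02 = 1.0
  H: 2.083/1.02 = 2.04
Empirical formula: H2SO4

H2SO4


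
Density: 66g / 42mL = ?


ρ = mass/volume
= 66/42
= 1.571 g/mL

1.571 g/mL


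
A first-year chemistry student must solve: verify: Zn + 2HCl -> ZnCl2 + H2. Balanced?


Equation: Zn + 2HCl -> ZnCl2 + H2
Check atoms: Cl: 2=2, H: 2=2, Zn: 1=1
Balanced

Yes, balanced


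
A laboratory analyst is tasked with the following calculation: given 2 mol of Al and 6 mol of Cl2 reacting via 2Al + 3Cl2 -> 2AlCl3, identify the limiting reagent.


Mole ratio available / coefficient:
  Al: 2/2 = 1.000
  Cl2: 6/3 = 2.000
Smaller ratio is limiting.

Al


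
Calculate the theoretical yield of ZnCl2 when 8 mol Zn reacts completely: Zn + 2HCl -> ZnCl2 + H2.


Mole ratio ZnCl2:Zn = 1:1
n(ZnCl2) = 8 × 1/1 = 8.000 mol
mass = 8.000 × 136.28 = 1090.24 g

1090.24 g


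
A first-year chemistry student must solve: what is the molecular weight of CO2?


M(CO2) = 1×12.01 + 2×16.0
= 12.01 + 32.0
= 44.01 g/mol

44.01 g/mol


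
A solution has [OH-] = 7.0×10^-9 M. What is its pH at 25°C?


pOH = -log10([OH-]) = -log10(7.0×10^-9)
= 9 - log10(7.0) = 8.15
pH = 14 - pOH = 14 - 8.15 = 5.85

5.85


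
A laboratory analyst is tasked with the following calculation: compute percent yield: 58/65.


% yield = actual/theoretical × 100
= 58/65 × 100
= 89.23%

89.23%


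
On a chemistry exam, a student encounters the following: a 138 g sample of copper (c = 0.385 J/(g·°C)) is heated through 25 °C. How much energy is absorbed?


q = mcΔT = 138 × 0.385 × 25
= 1328.25 J

1328.25 J


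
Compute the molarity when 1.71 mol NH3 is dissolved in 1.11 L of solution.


M = n/V = 1.71/1.11 = 1.541 mol/L

1.541 M


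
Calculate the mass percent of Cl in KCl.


M(KCl) = 1×39.1 + 1×35.45 = 74.55 g/mol
Mass of Cl = 1 × 35.45 = 35.45 g/mol
% Cl = 35.45/74.55 × 100 = 47.55%

47.55%


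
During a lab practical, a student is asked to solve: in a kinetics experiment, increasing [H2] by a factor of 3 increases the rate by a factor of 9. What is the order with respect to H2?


rate ∝ [H2]^n
3^n = 9 → n = 2
Order in H2: 2

2


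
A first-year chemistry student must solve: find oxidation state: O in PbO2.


O is usually -2
Oxidation number: -2

-2


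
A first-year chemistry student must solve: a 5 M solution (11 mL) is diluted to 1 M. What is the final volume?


C1V1 = C2V2
5 × 11 = 1 × V2
V2 = 55/1 = 55.0 mL

55.0 mL


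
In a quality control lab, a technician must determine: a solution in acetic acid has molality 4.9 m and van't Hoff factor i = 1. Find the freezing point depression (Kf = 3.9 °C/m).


ΔTf = Kf × m × i
= 3.9 × 4.9 × 1
= 19.11 °C

19.11 °C


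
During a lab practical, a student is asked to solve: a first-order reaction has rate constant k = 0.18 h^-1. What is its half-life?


t½ = ln2/k = 0.693147/(0.18 h^-1)
= 3.851 h

3.851 h


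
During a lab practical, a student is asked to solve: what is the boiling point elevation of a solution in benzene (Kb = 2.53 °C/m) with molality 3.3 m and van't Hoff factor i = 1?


ΔTb = Kb × m × i
= 2.53 × 3.3 × 1
= 8.349 °C

8.349 °C


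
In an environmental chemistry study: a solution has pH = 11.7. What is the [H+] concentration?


[H+] = 10^(-pH) = 10^(-11.7)
= 2.0×10^-12 M

2.0×10^-12 M


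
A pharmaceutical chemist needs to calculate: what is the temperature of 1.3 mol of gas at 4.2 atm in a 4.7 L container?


PV = nRT  (R = 0.08206 L·atm/(mol·K))
T = PV/(nR) = 4.2×4.7/(1.3×0.08206)
= 19.74/0.106678
= 185.04 K

185.04 K


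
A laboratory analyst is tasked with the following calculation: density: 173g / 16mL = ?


ρ = mass/volume
= 173/16
= 10.812 g/mL

10.812 g/mL


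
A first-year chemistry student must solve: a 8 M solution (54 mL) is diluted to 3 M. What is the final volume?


C1V1 = C2V2
8 × 54 = 3 × V2
V2 = 432/3 = 144.0 mL

144.0 mL


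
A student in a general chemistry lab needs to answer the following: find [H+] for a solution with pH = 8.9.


[H+] = 10^(-pH) = 10^(-8.9)
= 1.26×10^-9 M

1.26×10^-9 M


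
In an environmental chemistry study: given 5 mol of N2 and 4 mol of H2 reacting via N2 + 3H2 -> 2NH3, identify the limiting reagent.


Mole ratio available / coefficient:
  N2: 5/1 = 5.000
  H2: 4/3 = 1.333
Smaller ratio is limiting.

H2


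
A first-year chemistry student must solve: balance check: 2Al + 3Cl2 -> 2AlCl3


Equation: 2Al + 3Cl2 -> 2AlCl3
Check atoms: Al: 2=2, Cl: 6=6
Balanced

Yes, balanced


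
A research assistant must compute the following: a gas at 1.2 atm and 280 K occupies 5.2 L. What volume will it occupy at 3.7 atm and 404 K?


P1V1/T1 = P2V2/T2
V2 = P1V1T2/(T1P2)
= 1.2×5.2×404/(280×3.7)
= 2.433 L

2.433 L


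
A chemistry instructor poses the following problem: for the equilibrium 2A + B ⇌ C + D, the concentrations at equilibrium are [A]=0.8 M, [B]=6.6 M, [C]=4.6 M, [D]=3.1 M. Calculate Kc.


Kc = [C][D]/([A]^2[B])
= (4.6^1 × 3.1^1)/(0.8^2 × 6.6^1)
= 14.26/4.224
= 3.376

3.376
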